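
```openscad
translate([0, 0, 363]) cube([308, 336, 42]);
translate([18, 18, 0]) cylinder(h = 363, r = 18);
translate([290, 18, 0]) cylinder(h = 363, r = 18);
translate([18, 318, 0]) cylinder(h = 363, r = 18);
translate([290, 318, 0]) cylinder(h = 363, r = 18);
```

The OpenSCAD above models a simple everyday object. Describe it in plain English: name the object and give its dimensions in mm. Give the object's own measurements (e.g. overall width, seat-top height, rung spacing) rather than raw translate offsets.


A simple wooden stool: a rectangular seat 308 mm (x) by 336 mm (y), 42 mm thick, top face at z = 405 mm, on four round legs, each 36 mm in diameter. The legs rest on z = 0, each leg's axis is inset half a diameter from the nearest pair of seat edges (so the leg's bounding box is flush with the corner).


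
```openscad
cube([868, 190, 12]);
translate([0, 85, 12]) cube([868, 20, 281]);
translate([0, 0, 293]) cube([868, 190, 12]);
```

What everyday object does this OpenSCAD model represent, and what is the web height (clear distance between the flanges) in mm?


An I-beam. The web height is 281 mm.

Two wide flanges with a thin centred web — an I-beam. Overall 305 mm minus two 12 mm flanges gives a web of 305 − 2·12 = 281 mm.


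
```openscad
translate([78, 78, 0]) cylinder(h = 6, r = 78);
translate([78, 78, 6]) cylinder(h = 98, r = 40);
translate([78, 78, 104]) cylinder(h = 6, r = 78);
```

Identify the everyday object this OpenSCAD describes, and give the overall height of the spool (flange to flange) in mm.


A spool. The overall height is 110 mm.

Three coaxial cylinders, large–small–large — a spool. Two 6 mm flanges and a 98 mm core give 6 + 98 + 6 = 110 mm.


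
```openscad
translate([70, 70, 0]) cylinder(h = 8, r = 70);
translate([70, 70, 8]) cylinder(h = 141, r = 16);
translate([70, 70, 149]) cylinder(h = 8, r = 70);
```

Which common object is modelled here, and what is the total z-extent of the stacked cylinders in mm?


A spool. The overall height is 157 mm.

Three coaxial cylinders, large–small–large — a spool. Two 8 mm flanges and a 141 mm core give 8 + 141 + 8 = 157 mm.


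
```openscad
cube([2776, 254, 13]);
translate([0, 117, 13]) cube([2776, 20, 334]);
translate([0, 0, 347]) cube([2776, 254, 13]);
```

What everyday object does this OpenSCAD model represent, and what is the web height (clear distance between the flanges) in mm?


An I-beam. The web height is 334 mm.

Two wide flanges with a thin centred web — an I-beam. Overall 360 mm minus two 13 mm flanges gives a web of 360 − 2·13 = 334 mm.


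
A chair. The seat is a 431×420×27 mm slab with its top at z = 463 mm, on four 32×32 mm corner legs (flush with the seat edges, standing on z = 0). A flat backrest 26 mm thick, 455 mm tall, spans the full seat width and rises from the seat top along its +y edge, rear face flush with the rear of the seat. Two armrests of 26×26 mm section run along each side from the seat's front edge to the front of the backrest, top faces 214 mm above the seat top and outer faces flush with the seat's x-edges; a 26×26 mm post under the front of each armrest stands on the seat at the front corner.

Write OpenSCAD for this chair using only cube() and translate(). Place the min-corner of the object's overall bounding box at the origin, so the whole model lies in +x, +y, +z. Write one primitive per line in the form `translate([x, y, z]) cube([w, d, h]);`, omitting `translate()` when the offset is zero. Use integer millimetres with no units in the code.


// leg_h = 463 - 27 = 436
// arm post h = 214 - 26 = 188
translate([0, 0, 436]) cube([431, 420, 27]);
cube([32, 32, 436]);
translate([399, 0, 0]) cube([32, 32, 436]);
translate([0, 388, 0]) cube([32, 32, 436]);
translate([399, 388, 0]) cube([32, 32, 436]);
translate([0, 394, 463]) cube([431, 26, 455]);
translate([0, 0, 651]) cube([26, 394, 26]);
translate([405, 0, 651]) cube([26, 394, 26]);
translate([0, 0, 463]) cube([26, 26, 188]);
translate([405, 0, 463]) cube([26, 26, 188]);


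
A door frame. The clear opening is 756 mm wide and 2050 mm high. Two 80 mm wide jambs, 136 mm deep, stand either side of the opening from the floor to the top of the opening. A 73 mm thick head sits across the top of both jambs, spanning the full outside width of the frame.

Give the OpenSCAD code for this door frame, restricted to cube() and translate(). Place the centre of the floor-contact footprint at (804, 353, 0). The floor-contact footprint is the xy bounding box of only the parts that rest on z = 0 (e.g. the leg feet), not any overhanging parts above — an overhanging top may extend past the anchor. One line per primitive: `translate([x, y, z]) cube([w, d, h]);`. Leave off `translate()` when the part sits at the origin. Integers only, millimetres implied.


translate([346, 285, 0]) cube([80, 136, 2050]);
translate([1182, 285, 0]) cube([80, 136, 2050]);
translate([346, 285, 2050]) cube([916, 136, 73]);


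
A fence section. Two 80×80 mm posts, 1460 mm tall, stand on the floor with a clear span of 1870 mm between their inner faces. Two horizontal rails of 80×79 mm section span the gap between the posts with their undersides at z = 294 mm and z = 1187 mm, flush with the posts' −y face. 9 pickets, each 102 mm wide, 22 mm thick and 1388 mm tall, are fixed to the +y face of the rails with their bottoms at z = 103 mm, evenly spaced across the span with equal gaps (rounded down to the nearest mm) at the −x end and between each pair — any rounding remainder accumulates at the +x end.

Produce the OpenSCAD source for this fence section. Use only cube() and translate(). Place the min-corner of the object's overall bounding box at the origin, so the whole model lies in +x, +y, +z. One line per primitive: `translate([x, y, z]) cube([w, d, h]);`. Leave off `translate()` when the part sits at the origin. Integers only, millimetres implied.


cube([80, 80, 1460]);
translate([1950, 0, 0]) cube([80, 80, 1460]);
translate([80, 0, 294]) cube([1870, 80, 79]);
translate([80, 0, 1187]) cube([1870, 80, 79]);
translate([175, 80, 103]) cube([102, 22, 1388]);
translate([372, 80, 103]) cube([102, 22, 1388]);
translate([569, 80, 103]) cube([102, 22, 1388]);
translate([766, 80, 103]) cube([102, 22, 1388]);
translate([963, 80, 103]) cube([102, 22, 1388]);
translate([1160, 80, 103]) cube([102, 22, 1388]);
translate([1357, 80, 103]) cube([102, 22, 1388]);
translate([1554, 80, 103]) cube([102, 22, 1388]);
translate([1751, 80, 103]) cube([102, 22, 1388]);


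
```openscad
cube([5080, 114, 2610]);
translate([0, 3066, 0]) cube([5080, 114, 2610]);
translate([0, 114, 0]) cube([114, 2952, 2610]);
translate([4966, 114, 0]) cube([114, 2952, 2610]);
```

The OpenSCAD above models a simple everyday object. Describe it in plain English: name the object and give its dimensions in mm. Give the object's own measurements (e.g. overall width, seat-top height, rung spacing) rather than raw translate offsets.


The wall frame of a small rectangular building: four walls, each 2610 mm tall and 114 mm thick, enclosing a footprint 5080 mm (x) by 3180 mm (y) outside-to-outside, with no floor or roof. The front and back walls (the −y and +y sides) span the full width; the two side walls fit between them.


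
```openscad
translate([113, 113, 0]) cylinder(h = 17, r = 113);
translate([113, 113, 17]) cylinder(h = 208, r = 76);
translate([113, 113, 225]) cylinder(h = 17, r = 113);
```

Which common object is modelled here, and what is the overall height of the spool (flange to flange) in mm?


A spool. The overall height is 242 mm.

Three coaxial cylinders, large–small–large — a spool. Two 17 mm flanges and a 208 mm core give 17 + 208 + 17 = 242 mm.


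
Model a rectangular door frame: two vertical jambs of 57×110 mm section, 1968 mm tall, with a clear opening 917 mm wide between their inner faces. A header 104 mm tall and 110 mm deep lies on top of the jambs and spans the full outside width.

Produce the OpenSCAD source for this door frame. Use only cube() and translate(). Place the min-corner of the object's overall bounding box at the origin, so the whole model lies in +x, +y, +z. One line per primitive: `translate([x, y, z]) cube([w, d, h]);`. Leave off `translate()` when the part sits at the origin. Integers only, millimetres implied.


cube([57, 110, 1968]);
translate([974, 0, 0]) cube([57, 110, 1968]);
translate([0, 0, 1968]) cube([1031, 110, 104]);


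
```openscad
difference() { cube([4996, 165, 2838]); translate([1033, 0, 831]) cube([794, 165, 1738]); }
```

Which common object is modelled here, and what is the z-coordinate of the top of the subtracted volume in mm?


A wall with a window opening. The window head height is 2569 mm.

A wall with a rectangular opening subtracted — a window. Sill at z = 831, opening 1738 mm tall, so the head is at 831 + 1738 = 2569 mm.


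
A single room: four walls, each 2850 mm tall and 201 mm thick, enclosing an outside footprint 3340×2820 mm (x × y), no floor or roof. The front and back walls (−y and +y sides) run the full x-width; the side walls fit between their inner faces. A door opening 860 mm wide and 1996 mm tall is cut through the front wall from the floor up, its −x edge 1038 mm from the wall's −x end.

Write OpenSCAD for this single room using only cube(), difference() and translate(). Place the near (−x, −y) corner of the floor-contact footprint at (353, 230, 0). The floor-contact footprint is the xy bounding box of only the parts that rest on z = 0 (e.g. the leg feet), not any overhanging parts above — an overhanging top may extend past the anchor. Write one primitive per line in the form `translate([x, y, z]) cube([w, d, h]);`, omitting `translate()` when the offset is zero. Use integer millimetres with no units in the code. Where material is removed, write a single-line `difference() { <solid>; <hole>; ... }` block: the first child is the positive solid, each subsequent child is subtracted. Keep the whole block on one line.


difference() { translate([353, 230, 0]) cube([3340, 201, 2850]); translate([1391, 230, 0]) cube([860, 201, 1996]); }
translate([353, 2849, 0]) cube([3340, 201, 2850]);
translate([353, 431, 0]) cube([201, 2418, 2850]);
translate([3492, 431, 0]) cube([201, 2418, 2850]);


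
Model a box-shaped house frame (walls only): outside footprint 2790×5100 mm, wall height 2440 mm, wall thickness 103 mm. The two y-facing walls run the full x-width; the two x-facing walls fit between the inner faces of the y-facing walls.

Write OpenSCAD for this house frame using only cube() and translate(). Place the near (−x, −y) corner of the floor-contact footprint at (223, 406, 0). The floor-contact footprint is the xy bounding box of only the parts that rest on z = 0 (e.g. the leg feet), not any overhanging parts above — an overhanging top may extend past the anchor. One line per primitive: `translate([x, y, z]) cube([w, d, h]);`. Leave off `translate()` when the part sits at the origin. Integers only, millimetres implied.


translate([223, 406, 0]) cube([2790, 103, 2440]);
translate([223, 5403, 0]) cube([2790, 103, 2440]);
translate([223, 509, 0]) cube([103, 4894, 2440]);
translate([2910, 509, 0]) cube([103, 4894, 2440]);


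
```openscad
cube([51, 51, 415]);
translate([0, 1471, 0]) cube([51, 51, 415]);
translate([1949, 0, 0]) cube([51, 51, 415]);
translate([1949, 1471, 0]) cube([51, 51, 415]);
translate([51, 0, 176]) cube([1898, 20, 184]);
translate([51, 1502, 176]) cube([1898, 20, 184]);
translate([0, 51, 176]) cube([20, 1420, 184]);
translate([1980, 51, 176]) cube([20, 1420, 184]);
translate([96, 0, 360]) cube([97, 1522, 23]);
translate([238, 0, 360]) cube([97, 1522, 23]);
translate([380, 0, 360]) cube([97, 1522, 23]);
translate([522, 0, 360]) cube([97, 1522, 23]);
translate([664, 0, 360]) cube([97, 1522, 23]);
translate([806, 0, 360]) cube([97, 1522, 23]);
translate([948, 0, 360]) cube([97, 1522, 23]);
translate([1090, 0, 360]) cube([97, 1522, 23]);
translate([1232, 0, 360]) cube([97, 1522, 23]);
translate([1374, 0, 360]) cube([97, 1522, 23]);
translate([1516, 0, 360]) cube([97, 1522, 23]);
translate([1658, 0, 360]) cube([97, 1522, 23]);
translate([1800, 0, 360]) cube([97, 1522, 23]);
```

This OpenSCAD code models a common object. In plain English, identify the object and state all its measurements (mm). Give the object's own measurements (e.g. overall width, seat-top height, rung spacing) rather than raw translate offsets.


A bed frame 2000 mm long (x) by 1522 mm wide (y). Four 51×51 mm corner posts, 415 mm tall, at the corners of the footprint. Four rails of 20 mm thickness and 184 mm height run between adjacent posts with their undersides at z = 176 mm, their outer faces flush with the outside of the frame (the two x-running rails run between the posts' inner faces; the two y-running rails run between the posts' inner faces). 13 slats, each 97 mm wide (x) and 23 mm thick, lie across the top of the two x-running rails, running the full 1522 mm width of the frame in y; along x they sit between the end posts with a 45 mm gap after the −x posts and between neighbouring slats, leaving 52 mm before the +x posts.


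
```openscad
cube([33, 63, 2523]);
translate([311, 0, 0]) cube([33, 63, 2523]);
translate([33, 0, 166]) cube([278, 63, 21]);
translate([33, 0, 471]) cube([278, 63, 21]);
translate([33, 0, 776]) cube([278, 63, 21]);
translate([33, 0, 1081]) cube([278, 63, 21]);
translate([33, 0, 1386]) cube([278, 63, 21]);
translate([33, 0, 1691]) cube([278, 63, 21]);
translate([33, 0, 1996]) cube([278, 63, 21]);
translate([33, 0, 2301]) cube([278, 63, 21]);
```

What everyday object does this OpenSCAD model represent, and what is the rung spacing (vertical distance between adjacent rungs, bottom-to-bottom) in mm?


A ladder. The rung spacing is 305 mm.

Two tall 33×63 posts with 8 short bars between them — a ladder. Adjacent rungs sit at z = 166 and z = 471, so the spacing is 471 − 166 = 305 mm.


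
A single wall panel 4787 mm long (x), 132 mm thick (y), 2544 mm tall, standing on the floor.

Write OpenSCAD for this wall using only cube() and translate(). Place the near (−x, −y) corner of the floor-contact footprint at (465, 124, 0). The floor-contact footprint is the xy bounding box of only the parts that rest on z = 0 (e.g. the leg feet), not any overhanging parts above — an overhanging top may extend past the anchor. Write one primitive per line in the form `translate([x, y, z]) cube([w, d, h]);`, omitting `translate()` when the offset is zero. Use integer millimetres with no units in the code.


translate([465, 124, 0]) cube([4787, 132, 2544]);


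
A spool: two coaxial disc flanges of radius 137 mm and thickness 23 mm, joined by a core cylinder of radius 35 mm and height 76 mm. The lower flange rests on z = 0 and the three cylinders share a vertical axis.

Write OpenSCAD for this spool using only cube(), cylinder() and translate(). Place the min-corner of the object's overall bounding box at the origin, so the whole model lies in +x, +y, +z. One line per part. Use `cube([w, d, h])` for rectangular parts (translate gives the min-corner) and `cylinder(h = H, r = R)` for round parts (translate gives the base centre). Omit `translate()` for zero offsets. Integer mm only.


translate([137, 137, 0]) cylinder(h = 23, r = 137);
translate([137, 137, 23]) cylinder(h = 76, r = 35);
translate([137, 137, 99]) cylinder(h = 23, r = 137);


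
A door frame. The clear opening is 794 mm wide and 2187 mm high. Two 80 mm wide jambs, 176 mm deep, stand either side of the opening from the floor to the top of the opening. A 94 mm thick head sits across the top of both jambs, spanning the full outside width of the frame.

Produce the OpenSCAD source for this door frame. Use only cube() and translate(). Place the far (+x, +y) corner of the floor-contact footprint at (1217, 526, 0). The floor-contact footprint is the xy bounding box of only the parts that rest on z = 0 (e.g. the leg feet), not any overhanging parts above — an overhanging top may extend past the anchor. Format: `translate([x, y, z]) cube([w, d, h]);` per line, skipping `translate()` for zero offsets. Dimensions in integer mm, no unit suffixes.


translate([263, 350, 0]) cube([80, 176, 2187]);
translate([1137, 350, 0]) cube([80, 176, 2187]);
translate([263, 350, 2187]) cube([954, 176, 94]);


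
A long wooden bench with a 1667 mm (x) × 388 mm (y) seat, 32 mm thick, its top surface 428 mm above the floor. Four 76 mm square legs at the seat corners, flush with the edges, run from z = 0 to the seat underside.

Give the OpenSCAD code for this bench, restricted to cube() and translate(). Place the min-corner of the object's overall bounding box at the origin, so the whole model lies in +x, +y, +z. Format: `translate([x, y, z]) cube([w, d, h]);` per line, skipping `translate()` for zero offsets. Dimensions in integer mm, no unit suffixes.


translate([0, 0, 396]) cube([1667, 388, 32]);
cube([76, 76, 396]);
translate([0, 312, 0]) cube([76, 76, 396]);
translate([1591, 0, 0]) cube([76, 76, 396]);
translate([1591, 312, 0]) cube([76, 76, 396]);


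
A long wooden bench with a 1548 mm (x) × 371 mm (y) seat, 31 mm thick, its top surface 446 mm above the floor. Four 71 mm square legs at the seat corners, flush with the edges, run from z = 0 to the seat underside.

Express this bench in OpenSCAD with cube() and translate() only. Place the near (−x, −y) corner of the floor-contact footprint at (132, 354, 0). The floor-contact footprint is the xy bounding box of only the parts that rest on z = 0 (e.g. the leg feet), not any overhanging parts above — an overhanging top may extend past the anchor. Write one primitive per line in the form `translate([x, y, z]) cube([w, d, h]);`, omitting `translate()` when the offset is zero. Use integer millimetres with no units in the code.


translate([132, 354, 415]) cube([1548, 371, 31]);
translate([132, 354, 0]) cube([71, 71, 415]);
translate([132, 654, 0]) cube([71, 71, 415]);
translate([1609, 354, 0]) cube([71, 71, 415]);
translate([1609, 654, 0]) cube([71, 71, 415]);


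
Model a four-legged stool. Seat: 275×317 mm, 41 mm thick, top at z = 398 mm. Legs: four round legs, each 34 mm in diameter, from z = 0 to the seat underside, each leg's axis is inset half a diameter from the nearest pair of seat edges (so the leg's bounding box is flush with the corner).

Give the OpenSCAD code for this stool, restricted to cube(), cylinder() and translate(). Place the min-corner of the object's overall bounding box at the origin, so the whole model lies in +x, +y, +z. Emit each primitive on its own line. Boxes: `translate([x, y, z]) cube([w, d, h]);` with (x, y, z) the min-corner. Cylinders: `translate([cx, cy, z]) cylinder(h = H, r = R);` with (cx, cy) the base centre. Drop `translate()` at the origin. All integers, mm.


// leg_h = 398 - 41 = 357
translate([0, 0, 357]) cube([275, 317, 41]);
translate([17, 17, 0]) cylinder(h = 357, r = 17);
translate([258, 17, 0]) cylinder(h = 357, r = 17);
translate([17, 300, 0]) cylinder(h = 357, r = 17);
translate([258, 300, 0]) cylinder(h = 357, r = 17);


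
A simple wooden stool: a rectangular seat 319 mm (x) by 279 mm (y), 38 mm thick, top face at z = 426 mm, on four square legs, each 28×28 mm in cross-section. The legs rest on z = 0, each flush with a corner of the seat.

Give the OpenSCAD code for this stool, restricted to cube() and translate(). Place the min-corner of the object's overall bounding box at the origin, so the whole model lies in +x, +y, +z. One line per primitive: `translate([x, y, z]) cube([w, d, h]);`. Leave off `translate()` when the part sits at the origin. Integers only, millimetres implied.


// leg_h = 426 - 38 = 388
translate([0, 0, 388]) cube([319, 279, 38]);
cube([28, 28, 388]);
translate([291, 0, 0]) cube([28, 28, 388]);
translate([0, 251, 0]) cube([28, 28, 388]);
translate([291, 251, 0]) cube([28, 28, 388]);


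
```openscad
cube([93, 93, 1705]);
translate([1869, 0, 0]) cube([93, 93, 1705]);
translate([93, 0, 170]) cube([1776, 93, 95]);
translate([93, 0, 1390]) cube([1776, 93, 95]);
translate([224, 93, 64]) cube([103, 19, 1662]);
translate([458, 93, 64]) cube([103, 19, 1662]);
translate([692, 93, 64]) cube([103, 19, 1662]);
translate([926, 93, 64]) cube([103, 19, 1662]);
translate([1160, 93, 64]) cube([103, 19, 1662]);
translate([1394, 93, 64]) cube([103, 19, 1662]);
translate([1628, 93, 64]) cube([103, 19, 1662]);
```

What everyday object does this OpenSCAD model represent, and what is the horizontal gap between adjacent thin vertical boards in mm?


A fence section. The picket gap is 131 mm.

Two posts, two rails, 7 pickets — a fence section. Span 1776 mm holds 7 pickets of 103 mm with 8 equal gaps: ⌊(1776 − 7·103) / 8⌋ = 131 mm.


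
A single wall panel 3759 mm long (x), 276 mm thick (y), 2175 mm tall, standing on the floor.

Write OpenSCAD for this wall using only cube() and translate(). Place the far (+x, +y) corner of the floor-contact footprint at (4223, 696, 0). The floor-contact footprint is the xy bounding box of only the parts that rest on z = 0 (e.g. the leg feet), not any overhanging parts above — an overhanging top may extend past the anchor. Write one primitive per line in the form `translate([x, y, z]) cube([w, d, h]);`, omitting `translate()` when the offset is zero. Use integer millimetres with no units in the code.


translate([464, 420, 0]) cube([3759, 276, 2175]);


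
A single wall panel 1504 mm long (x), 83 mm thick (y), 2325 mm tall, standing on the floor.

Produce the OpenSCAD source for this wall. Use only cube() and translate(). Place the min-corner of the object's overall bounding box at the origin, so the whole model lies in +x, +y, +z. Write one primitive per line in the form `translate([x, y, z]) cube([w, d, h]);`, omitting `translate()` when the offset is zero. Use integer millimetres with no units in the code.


cube([1504, 83, 2325]);


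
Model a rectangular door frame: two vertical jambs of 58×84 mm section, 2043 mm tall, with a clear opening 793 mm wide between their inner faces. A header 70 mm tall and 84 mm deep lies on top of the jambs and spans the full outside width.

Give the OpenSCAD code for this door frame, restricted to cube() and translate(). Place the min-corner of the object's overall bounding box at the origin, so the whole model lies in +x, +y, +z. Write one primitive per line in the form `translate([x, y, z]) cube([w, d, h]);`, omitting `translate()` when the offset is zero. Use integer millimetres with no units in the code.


cube([58, 84, 2043]);
translate([851, 0, 0]) cube([58, 84, 2043]);
translate([0, 0, 2043]) cube([909, 84, 70]);


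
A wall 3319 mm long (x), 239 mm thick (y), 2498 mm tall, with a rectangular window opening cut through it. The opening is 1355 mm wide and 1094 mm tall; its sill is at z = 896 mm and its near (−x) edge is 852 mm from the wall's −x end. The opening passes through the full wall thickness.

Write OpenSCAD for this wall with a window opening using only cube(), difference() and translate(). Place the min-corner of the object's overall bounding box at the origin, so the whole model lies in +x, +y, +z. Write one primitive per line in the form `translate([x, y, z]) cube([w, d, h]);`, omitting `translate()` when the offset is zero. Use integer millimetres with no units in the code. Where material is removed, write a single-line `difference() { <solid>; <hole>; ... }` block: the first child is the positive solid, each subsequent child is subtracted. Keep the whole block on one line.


difference() { cube([3319, 239, 2498]); translate([852, 0, 896]) cube([1355, 239, 1094]); }


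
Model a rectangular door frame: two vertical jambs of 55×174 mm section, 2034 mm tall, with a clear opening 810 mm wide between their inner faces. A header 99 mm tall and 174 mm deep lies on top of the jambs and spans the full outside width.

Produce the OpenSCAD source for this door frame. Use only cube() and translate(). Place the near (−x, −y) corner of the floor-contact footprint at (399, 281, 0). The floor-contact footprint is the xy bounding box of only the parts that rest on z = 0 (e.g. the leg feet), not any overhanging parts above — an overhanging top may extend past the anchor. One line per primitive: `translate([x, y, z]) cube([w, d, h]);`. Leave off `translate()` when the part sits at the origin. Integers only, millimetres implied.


translate([399, 281, 0]) cube([55, 174, 2034]);
translate([1264, 281, 0]) cube([55, 174, 2034]);
translate([399, 281, 2034]) cube([920, 174, 99]);


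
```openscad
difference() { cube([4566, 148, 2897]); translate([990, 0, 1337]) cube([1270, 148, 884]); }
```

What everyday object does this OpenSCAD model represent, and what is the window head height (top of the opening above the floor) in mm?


A wall with a window opening. The window head height is 2221 mm.

A wall with a rectangular opening subtracted — a window. Sill at z = 1337, opening 884 mm tall, so the head is at 1337 + 884 = 2221 mm.


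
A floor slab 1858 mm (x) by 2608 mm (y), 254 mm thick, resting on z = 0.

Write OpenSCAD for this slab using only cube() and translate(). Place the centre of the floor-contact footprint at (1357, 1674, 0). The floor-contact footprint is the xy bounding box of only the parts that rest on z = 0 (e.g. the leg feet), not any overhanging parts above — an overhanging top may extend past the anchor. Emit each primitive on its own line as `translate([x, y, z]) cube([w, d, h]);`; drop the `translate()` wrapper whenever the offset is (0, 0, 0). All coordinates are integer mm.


translate([428, 370, 0]) cube([1858, 2608, 254]);


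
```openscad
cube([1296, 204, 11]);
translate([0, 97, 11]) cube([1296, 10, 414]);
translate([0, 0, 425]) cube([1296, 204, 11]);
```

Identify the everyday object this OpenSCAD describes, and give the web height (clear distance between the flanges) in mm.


An I-beam. The web height is 414 mm.

Two wide flanges with a thin centred web — an I-beam. Overall 436 mm minus two 11 mm flanges gives a web of 436 − 2·11 = 414 mm.


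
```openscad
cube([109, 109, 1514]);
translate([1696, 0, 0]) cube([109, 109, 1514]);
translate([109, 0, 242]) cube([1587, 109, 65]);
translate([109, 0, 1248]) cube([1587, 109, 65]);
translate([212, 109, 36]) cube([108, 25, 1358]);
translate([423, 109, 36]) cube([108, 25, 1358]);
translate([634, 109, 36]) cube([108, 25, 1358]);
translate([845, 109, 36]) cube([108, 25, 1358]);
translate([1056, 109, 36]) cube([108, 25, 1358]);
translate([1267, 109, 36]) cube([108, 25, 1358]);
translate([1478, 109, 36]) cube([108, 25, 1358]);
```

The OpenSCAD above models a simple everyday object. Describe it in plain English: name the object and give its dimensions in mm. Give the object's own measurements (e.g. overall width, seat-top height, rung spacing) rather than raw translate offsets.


A fence section. Two 109×109 mm posts, 1514 mm tall, stand on the floor with a clear span of 1587 mm between their inner faces. Two horizontal rails of 109×65 mm section span the gap between the posts with their undersides at z = 242 mm and z = 1248 mm, flush with the posts' −y face. 7 pickets, each 108 mm wide, 25 mm thick and 1358 mm tall, are fixed to the +y face of the rails with their bottoms at z = 36 mm, spaced across the span with a 103 mm gap after the −x post and between neighbouring pickets, with 110 mm left before the +x post.


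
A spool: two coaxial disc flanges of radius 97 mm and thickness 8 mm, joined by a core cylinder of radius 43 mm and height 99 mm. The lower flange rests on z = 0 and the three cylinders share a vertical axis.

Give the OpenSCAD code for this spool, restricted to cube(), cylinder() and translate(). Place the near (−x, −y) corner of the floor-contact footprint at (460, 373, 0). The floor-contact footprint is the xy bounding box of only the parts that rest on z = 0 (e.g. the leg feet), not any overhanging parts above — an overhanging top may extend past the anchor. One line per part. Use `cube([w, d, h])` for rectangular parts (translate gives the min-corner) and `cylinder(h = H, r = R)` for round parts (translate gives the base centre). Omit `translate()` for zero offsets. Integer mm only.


translate([557, 470, 0]) cylinder(h = 8, r = 97);
translate([557, 470, 8]) cylinder(h = 99, r = 43);
translate([557, 470, 107]) cylinder(h = 8, r = 97);


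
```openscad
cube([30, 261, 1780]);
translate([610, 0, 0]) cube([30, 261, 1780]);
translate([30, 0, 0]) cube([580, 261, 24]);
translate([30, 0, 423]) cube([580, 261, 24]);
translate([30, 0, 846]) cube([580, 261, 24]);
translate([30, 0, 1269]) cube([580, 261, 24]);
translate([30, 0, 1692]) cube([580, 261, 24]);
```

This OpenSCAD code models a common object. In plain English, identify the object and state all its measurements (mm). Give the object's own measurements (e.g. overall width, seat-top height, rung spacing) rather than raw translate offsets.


An open bookshelf. Two side panels, each 30 mm thick, 261 mm deep and 1780 mm tall, stand 640 mm apart (outside-to-outside). Between them sit 5 shelves, each 24 mm thick and 261 mm deep, spanning the full gap between the sides. The bottom shelf rests on the floor (its underside at z = 0) and the clear gap between one shelf's top and the next shelf's underside is 399 mm.


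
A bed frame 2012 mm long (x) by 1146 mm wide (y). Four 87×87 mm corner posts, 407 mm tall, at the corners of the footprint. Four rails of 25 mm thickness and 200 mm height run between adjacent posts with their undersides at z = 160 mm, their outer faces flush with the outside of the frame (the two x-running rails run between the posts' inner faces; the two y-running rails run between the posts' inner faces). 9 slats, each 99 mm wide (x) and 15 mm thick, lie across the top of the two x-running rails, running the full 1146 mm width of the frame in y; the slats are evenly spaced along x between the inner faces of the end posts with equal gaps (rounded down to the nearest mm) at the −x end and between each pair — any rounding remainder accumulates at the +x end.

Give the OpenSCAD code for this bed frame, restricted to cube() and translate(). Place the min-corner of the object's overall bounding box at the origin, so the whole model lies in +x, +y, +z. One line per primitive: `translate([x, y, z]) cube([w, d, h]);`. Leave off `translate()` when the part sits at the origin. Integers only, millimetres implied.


cube([87, 87, 407]);
translate([0, 1059, 0]) cube([87, 87, 407]);
translate([1925, 0, 0]) cube([87, 87, 407]);
translate([1925, 1059, 0]) cube([87, 87, 407]);
translate([87, 0, 160]) cube([1838, 25, 200]);
translate([87, 1121, 160]) cube([1838, 25, 200]);
translate([0, 87, 160]) cube([25, 972, 200]);
translate([1987, 87, 160]) cube([25, 972, 200]);
translate([181, 0, 360]) cube([99, 1146, 15]);
translate([374, 0, 360]) cube([99, 1146, 15]);
translate([567, 0, 360]) cube([99, 1146, 15]);
translate([760, 0, 360]) cube([99, 1146, 15]);
translate([953, 0, 360]) cube([99, 1146, 15]);
translate([1146, 0, 360]) cube([99, 1146, 15]);
translate([1339, 0, 360]) cube([99, 1146, 15]);
translate([1532, 0, 360]) cube([99, 1146, 15]);
translate([1725, 0, 360]) cube([99, 1146, 15]);


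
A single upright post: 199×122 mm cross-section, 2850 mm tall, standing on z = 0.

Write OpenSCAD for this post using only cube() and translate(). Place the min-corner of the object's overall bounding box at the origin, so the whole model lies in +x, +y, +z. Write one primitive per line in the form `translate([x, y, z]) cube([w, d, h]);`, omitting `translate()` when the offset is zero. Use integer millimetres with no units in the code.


cube([199, 122, 2850]);


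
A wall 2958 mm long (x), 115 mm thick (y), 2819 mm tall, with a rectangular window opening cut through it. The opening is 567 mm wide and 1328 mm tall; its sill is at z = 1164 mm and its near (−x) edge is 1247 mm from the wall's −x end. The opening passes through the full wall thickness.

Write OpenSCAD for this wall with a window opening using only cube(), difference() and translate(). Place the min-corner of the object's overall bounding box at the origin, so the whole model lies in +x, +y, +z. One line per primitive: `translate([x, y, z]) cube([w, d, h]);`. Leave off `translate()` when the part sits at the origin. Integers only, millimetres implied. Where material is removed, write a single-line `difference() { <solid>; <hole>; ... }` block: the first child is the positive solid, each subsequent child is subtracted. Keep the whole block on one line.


difference() { cube([2958, 115, 2819]); translate([1247, 0, 1164]) cube([567, 115, 1328]); }


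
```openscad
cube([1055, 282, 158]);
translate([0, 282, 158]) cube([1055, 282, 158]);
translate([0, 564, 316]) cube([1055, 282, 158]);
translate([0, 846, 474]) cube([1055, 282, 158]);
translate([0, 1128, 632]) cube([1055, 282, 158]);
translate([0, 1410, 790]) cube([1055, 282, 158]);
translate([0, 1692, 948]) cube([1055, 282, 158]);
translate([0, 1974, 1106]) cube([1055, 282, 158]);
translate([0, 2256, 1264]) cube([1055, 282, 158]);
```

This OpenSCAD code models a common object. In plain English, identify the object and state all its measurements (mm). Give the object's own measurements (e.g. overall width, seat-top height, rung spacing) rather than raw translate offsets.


A straight staircase of 9 solid steps. Each step is 1055 mm wide (x), 282 mm deep (y, the going) and 158 mm tall (the rise). The first step rests on the floor; each subsequent step sits one going further in +y and one rise higher in +z, directly behind and above the previous step with no overlap.


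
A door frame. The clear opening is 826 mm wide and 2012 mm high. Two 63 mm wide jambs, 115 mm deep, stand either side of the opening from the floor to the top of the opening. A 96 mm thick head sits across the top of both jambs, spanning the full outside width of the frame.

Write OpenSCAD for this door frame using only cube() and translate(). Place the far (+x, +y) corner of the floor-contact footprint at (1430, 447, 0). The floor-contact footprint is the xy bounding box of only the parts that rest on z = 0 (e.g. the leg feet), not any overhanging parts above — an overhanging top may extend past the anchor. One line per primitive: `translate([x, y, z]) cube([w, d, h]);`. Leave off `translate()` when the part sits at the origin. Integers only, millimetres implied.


translate([478, 332, 0]) cube([63, 115, 2012]);
translate([1367, 332, 0]) cube([63, 115, 2012]);
translate([478, 332, 2012]) cube([952, 115, 96]);


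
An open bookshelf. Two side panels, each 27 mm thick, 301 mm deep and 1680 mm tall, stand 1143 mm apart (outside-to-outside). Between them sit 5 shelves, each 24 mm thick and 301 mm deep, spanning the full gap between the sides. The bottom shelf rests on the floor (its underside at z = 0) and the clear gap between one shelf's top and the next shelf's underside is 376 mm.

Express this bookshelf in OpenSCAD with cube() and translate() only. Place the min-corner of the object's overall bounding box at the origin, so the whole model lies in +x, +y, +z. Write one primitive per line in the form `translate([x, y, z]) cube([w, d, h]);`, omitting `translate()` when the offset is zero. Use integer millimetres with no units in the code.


cube([27, 301, 1680]);
translate([1116, 0, 0]) cube([27, 301, 1680]);
translate([27, 0, 0]) cube([1089, 301, 24]);
translate([27, 0, 400]) cube([1089, 301, 24]);
translate([27, 0, 800]) cube([1089, 301, 24]);
translate([27, 0, 1200]) cube([1089, 301, 24]);
translate([27, 0, 1600]) cube([1089, 301, 24]);


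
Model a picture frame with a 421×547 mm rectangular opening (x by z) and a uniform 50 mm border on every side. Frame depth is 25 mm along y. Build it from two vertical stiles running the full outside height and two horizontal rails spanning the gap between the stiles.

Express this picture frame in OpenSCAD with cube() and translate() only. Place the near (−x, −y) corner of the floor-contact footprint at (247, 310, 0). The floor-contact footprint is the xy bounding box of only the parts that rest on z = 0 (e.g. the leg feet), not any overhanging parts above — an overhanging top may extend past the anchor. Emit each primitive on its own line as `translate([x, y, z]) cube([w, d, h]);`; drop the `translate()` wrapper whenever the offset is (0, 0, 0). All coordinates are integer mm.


translate([247, 310, 0]) cube([50, 25, 647]);
translate([718, 310, 0]) cube([50, 25, 647]);
translate([297, 310, 0]) cube([421, 25, 50]);
translate([297, 310, 597]) cube([421, 25, 50]);


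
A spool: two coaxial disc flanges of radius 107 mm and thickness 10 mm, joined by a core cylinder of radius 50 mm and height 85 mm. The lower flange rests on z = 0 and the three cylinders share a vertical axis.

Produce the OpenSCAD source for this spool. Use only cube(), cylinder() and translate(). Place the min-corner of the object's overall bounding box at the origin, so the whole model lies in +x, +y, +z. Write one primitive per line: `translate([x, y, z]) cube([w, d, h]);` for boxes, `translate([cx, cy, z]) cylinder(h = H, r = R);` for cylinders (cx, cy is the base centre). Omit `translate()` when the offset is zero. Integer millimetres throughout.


translate([107, 107, 0]) cylinder(h = 10, r = 107);
translate([107, 107, 10]) cylinder(h = 85, r = 50);
translate([107, 107, 95]) cylinder(h = 10, r = 107);


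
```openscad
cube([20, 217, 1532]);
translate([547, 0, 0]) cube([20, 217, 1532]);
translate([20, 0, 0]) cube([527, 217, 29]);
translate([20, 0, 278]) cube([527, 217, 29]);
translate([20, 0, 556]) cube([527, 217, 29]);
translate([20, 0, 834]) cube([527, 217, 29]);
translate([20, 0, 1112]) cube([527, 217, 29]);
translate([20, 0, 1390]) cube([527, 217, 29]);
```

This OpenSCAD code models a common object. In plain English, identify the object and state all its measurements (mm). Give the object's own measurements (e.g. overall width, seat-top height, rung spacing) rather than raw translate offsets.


An open bookshelf. Two side panels, each 20 mm thick, 217 mm deep and 1532 mm tall, stand 567 mm apart (outside-to-outside). Between them sit 6 shelves, each 29 mm thick and 217 mm deep, spanning the full gap between the sides. The bottom shelf rests on the floor (its underside at z = 0) and the clear gap between one shelf's top and the next shelf's underside is 249 mm.


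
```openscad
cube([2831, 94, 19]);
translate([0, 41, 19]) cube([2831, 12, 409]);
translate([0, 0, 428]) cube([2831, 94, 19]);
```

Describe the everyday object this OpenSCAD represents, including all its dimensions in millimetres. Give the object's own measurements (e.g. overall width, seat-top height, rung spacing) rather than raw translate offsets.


An I-beam lying along x, 2831 mm long. Overall section height 447 mm. Two flanges 94 mm wide (y) and 19 mm thick, one on the floor and one at the top; a web 12 mm thick runs between them, centred on the flange width.


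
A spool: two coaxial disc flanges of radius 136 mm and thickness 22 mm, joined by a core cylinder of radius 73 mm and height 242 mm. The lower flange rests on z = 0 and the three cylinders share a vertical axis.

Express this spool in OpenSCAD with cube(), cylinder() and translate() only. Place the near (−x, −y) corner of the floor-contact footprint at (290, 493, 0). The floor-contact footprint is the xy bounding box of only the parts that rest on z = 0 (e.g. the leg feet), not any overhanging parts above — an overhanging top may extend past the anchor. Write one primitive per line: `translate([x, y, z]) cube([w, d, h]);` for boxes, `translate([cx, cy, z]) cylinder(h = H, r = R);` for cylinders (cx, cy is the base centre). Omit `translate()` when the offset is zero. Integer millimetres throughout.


translate([426, 629, 0]) cylinder(h = 22, r = 136);
translate([426, 629, 22]) cylinder(h = 242, r = 73);
translate([426, 629, 264]) cylinder(h = 22, r = 136);


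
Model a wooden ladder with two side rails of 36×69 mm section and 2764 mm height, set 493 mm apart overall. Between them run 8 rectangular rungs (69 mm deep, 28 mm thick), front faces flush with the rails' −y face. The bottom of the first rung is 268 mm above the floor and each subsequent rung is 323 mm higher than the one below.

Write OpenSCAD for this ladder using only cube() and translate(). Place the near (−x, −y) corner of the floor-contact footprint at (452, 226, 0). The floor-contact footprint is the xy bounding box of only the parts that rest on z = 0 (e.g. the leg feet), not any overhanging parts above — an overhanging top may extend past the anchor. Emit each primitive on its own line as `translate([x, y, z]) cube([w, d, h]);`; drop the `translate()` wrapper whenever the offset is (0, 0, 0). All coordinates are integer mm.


translate([452, 226, 0]) cube([36, 69, 2764]);
translate([909, 226, 0]) cube([36, 69, 2764]);
translate([488, 226, 268]) cube([421, 69, 28]);
translate([488, 226, 591]) cube([421, 69, 28]);
translate([488, 226, 914]) cube([421, 69, 28]);
translate([488, 226, 1237]) cube([421, 69, 28]);
translate([488, 226, 1560]) cube([421, 69, 28]);
translate([488, 226, 1883]) cube([421, 69, 28]);
translate([488, 226, 2206]) cube([421, 69, 28]);
translate([488, 226, 2529]) cube([421, 69, 28]);
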